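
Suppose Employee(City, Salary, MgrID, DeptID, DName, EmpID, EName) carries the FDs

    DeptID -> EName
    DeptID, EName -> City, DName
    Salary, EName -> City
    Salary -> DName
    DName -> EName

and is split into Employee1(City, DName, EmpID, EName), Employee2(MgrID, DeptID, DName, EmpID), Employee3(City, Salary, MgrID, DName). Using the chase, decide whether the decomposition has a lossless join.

No

Chase test. Columns are City, Salary, MgrID, DeptID, DName, EmpID, EName; row i has aⱼ where attribute j ∈ Employeei, else bᵢⱼ.
Initial tableau (one row per fragment):
  row 1: a1 b12 b13 b14 a5 a6 a7
  row 2: b21 b22 a3 a4 a5 a6 b27
  row 3: a1 a2 a3 b34 a5 b36 b37
Rows 1 and 2 agree on DName; apply DName→EName and equate their EName entries.
Rows 1 and 3 agree on DName; apply DName→EName and equate their EName entries.
No row becomes fully distinguished — the join is lossy.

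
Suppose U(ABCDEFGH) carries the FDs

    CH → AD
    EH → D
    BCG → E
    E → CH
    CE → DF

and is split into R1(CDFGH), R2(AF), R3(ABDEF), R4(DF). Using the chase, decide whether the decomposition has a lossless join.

Chase test. Columns are ABCDEFGH; row i has aⱼ where attribute j ∈ Ri, else bᵢⱼ.
Initial tableau (one row per fragment):
  row 1: b11 b12 a3 a4 b15 a6 a7 a8
  row 2: a1 b22 b23 b24 b25 a6 b27 b28
  row 3: a1 a2 b33 a4 a5 a6 b37 b38
  row 4: b41 b42 b43 a4 b45 a6 b47 b48
No row becomes fully distinguished — the join is lossy.

No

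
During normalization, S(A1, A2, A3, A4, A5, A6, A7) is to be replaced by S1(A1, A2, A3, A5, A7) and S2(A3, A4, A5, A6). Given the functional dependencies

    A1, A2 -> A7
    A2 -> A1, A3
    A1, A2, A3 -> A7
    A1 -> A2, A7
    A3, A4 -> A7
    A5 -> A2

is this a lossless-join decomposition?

Common attributes: S1 ∩ S2 = {A3, A5}.
Closure of {A3, A5}: A5 → A2 applies, adding A2; A2 → A1, A3 applies, adding A1; A1, A2, A3 → A7 applies, adding A7. So (A3, A5)⁺ = {A1, A2, A3, A5, A7}.
This closure contains every attribute of S1, so S1 ∩ S2 → S1. The join is lossless.

Yes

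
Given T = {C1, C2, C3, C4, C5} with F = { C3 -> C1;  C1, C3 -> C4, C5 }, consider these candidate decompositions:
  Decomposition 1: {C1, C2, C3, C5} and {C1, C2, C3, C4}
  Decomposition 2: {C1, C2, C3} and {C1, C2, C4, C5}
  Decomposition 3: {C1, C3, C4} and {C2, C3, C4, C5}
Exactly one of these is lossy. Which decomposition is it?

Decomposition 1: common = {C1, C2, C3}, closure = {C1, C2, C3, C4, C5} → lossless.
Decomposition 2: common = {C1, C2}, closure = {C1, C2} → lossy.
Decomposition 3: common = {C3, C4}, closure = {C1, C3, C4, C5} → lossless.

Decomposition 2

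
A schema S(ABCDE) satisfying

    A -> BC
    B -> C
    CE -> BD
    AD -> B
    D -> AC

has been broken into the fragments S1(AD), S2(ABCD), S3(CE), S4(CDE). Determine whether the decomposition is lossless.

Yes

Chase test. Columns are ABCDE; row i has aⱼ where attribute j ∈ Si, else bᵢⱼ.
Initial tableau (one row per fragment):
  row 1: a1 b12 b13 a4 b15
  row 2: a1 a2 a3 a4 b25
  row 3: b31 b32 a3 b34 a5
  row 4: b41 b42 a3 a4 a5
Rows 1 and 2 agree on A; apply A→BC and equate their BC entries.
Rows 3 and 4 agree on CE; apply CE→BD and equate their BD entries.
Rows 1 and 3 agree on D; apply D→AC and equate their AC entries.
Rows 1 and 4 agree on D; apply D→AC and equate their AC entries.
Rows 1 and 3 agree on A; apply A→BC and equate their BC entries.
Row 3 is now all distinguished symbols — the join is lossless.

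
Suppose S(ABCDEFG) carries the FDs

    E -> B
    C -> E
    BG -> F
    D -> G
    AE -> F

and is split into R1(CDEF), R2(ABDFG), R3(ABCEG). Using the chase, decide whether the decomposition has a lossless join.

No

Chase test. Columns are ABCDEFG; row i has aⱼ where attribute j ∈ Ri, else bᵢⱼ.
Initial tableau (one row per fragment):
  row 1: b11 b12 a3 a4 a5 a6 b17
  row 2: a1 a2 b23 a4 b25 a6 a7
  row 3: a1 a2 a3 b34 a5 b36 a7
Rows 1 and 3 agree on E; apply E→B and equate their B entries.
Rows 2 and 3 agree on BG; apply BG→F and equate their F entries.
Rows 1 and 2 agree on D; apply D→G and equate their G entries.
No row becomes fully distinguished — the join is lossy.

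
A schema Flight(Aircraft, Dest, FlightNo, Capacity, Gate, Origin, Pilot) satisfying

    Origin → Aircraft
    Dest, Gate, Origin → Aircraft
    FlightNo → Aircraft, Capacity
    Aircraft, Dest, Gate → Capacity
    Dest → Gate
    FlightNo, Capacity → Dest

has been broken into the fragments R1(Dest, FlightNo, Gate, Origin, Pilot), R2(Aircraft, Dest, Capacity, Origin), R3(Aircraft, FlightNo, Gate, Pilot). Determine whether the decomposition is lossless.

Chase test. Columns are Aircraft, Dest, FlightNo, Capacity, Gate, Origin, Pilot; row i has aⱼ where attribute j ∈ Ri, else bᵢⱼ.
Initial tableau (one row per fragment):
  row 1: b11 a2 a3 b14 a5 a6 a7
  row 2: a1 a2 b23 a4 b25 a6 b27
  row 3: a1 b32 a3 b34 a5 b36 a7
Rows 1 and 2 agree on Origin; apply Origin→Aircraft and equate their Aircraft entries.
Rows 1 and 3 agree on FlightNo; apply FlightNo→Aircraft, Capacity and equate their Aircraft, Capacity entries.
Rows 1 and 2 agree on Dest; apply Dest→Gate and equate their Gate entries.
Rows 1 and 3 agree on FlightNo, Capacity; apply FlightNo, Capacity→Dest and equate their Dest entries.
Rows 1 and 2 agree on Aircraft, Dest, Gate; apply Aircraft, Dest, Gate→Capacity and equate their Capacity entries.
Row 1 is now all distinguished symbols — the join is lossless.

Yes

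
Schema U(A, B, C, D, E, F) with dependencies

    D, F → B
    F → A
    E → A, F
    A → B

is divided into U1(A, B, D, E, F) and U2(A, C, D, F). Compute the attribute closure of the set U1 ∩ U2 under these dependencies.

U1 ∩ U2 = {A, D, F}.
D, F → B applies, adding B
Closure: {A, B, D, F}.

A, B, D, F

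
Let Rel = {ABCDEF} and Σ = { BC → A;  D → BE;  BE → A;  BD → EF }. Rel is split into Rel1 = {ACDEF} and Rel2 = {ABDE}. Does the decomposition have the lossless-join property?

Common attributes: Rel1 ∩ Rel2 = {ADE}.
Closure of {ADE}: D → BE applies, adding B; BD → EF applies, adding F. So (ADE)⁺ = {ABDEF}.
This closure contains every attribute of Rel2, so Rel1 ∩ Rel2 → Rel2. The join is lossless.

Yes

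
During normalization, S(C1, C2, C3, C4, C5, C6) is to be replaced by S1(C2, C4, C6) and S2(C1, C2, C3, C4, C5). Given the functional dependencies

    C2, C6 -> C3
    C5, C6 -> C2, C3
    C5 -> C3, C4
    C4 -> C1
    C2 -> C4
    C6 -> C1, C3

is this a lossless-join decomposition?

Common attributes: S1 ∩ S2 = {C2, C4}.
Closure of {C2, C4}: C4 → C1 applies, adding C1. So (C2, C4)⁺ = {C1, C2, C4}.
The closure contains neither all of S1 = {C2, C4, C6} nor all of S2 = {C1, C2, C3, C4, C5}, so the common attributes are not a superkey of either fragment. The join is lossy.

No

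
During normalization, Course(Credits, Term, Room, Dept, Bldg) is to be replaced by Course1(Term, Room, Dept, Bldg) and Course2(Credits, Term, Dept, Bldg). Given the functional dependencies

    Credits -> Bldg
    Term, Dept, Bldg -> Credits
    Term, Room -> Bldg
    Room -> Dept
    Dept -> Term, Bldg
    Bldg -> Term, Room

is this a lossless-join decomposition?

Common attributes: Course1 ∩ Course2 = {Term, Dept, Bldg}.
Closure of {Term, Dept, Bldg}: Term, Dept, Bldg → Credits applies, adding Credits; Bldg → Term, Room applies, adding Room. So (Term, Dept, Bldg)⁺ = {Credits, Term, Room, Dept, Bldg}.
This closure contains every attribute of Course1, so Course1 ∩ Course2 → Course1. The join is lossless.

Yes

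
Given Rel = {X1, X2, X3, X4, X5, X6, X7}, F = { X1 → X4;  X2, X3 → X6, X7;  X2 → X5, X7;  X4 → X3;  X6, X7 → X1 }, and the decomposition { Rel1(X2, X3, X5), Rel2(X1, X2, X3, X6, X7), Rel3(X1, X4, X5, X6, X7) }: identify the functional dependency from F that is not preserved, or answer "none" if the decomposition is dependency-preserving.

Check X4 → X3: no single fragment contains all of {X3, X4}, and the restricted closure of {X4} across the fragments never reaches {X3}.
X1 → X4 is preserved.
X2, X3 → X6, X7 is preserved.
X2 → X5, X7 is preserved.
X6, X7 → X1 is preserved.

X4 → X3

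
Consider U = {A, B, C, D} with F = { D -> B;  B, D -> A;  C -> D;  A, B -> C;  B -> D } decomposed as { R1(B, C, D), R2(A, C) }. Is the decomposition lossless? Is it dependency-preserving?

lossless and dependency-preserving

Lossless test: (C)⁺ = {A, B, C, D}, which contains all of one fragment — lossless.
Dependency preservation: B, D → A; A, B → C are not contained in any single fragment, but the restricted closure of each left-hand side across the fragments still reaches the right-hand side; the remaining FDs each lie inside some fragment. All dependencies are preserved.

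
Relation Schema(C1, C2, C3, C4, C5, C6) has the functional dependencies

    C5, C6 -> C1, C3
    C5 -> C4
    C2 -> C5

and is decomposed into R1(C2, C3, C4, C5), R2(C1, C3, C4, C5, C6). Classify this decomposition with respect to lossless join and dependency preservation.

Lossless test: (C3, C4, C5)⁺ = {C3, C4, C5}, which is a superkey of neither fragment — lossy.
Dependency preservation: every FD's attributes lie within a single fragment, so each can be enforced locally — preserved.

lossy but dependency-preserving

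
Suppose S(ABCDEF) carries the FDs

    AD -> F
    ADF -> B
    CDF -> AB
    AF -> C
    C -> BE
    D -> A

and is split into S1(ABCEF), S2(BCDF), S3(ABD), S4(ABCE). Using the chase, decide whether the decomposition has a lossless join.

Yes

Chase test. Columns are ABCDEF; row i has aⱼ where attribute j ∈ Si, else bᵢⱼ.
Initial tableau (one row per fragment):
  row 1: a1 a2 a3 b14 a5 a6
  row 2: b21 a2 a3 a4 b25 a6
  row 3: a1 a2 b33 a4 b35 b36
  row 4: a1 a2 a3 b44 a5 b46
Rows 1 and 2 agree on C; apply C→BE and equate their BE entries.
Rows 2 and 3 agree on D; apply D→A and equate their A entries.
Rows 2 and 3 agree on AD; apply AD→F and equate their F entries.
Rows 1 and 3 agree on AF; apply AF→C and equate their C entries.
Rows 1 and 3 agree on C; apply C→BE and equate their BE entries.
Row 2 is now all distinguished symbols — the join is lossless.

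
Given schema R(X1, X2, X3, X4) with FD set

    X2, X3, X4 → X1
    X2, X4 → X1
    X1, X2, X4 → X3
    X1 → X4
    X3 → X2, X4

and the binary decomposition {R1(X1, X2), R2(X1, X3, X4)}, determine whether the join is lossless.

No

Common attributes: R1 ∩ R2 = {X1}.
Closure of {X1}: X1 → X4 applies, adding X4. So (X1)⁺ = {X1, X4}.
The closure contains neither all of R1 = {X1, X2} nor all of R2 = {X1, X3, X4}, so the common attributes are not a superkey of either fragment. The join is lossy.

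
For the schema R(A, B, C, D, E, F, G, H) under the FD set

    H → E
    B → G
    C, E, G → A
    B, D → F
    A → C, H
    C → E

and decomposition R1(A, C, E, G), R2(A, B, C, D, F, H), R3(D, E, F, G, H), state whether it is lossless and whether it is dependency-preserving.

Lossless test (chase): Rows 2 and 3 agree on H; apply H→E and equate their E entries. Rows 1 and 2 agree on A; apply A→C, H and equate their C, H entries. No row becomes fully distinguished — the join is lossy.
Dependency preservation: the restricted closure of {B} across the fragments never reaches {G}, so B → G cannot be enforced without a join — not preserved.

lossy and not dependency-preserving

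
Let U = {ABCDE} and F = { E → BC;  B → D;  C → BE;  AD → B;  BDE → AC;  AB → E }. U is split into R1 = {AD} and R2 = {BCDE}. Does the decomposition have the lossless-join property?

Common attributes: R1 ∩ R2 = {D}.
No dependency enlarges {D}, so (D)⁺ = {D}.
The closure contains neither all of R1 = {AD} nor all of R2 = {BCDE}, so the common attributes are not a superkey of either fragment. The join is lossy.

No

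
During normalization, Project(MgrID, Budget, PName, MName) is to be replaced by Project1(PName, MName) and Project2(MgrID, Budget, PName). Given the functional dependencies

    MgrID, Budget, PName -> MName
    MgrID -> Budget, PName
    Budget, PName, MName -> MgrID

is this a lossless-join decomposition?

No

Common attributes: Project1 ∩ Project2 = {PName}.
No dependency enlarges {PName}, so (PName)⁺ = {PName}.
The closure contains neither all of Project1 = {PName, MName} nor all of Project2 = {MgrID, Budget, PName}, so the common attributes are not a superkey of either fragment. The join is lossy.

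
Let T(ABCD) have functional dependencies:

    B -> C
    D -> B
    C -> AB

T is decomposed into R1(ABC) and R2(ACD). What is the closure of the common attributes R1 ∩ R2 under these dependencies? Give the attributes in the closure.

ABC

R1 ∩ R2 = {AC}.
C → AB applies, adding B
Closure: {ABC}.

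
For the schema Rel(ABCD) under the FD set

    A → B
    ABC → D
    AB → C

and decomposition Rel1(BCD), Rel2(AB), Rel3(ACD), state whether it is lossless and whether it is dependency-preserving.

Lossless test (chase): Rows 2 and 3 agree on A; apply A→B and equate their B entries. Rows 2 and 3 agree on AB; apply AB→C and equate their C entries. Rows 2 and 3 agree on ABC; apply ABC→D and equate their D entries. Row 2 is now all distinguished symbols — the join is lossless.
Dependency preservation: ABC → D; AB → C are not contained in any single fragment, but the restricted closure of each left-hand side across the fragments still reaches the right-hand side; the remaining FDs each lie inside some fragment. All dependencies are preserved.

lossless and dependency-preserving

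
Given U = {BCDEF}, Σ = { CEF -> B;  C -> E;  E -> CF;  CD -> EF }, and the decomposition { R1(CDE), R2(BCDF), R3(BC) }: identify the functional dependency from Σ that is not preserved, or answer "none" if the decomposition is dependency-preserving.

none

CEF → B: restricted closure across fragments reaches B.
C → E lies within R1.
E → CF: restricted closure across fragments reaches CF.
CD → EF: restricted closure across fragments reaches EF.
Every dependency is enforceable on the fragments, so the decomposition is dependency-preserving.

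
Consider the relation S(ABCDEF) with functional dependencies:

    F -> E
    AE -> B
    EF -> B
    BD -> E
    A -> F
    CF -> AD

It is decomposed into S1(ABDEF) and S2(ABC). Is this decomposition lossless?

No

Common attributes: S1 ∩ S2 = {AB}.
Closure of {AB}: A → F applies, adding F; F → E applies, adding E. So (AB)⁺ = {ABEF}.
The closure contains neither all of S1 = {ABDEF} nor all of S2 = {ABC}, so the common attributes are not a superkey of either fragment. The join is lossy.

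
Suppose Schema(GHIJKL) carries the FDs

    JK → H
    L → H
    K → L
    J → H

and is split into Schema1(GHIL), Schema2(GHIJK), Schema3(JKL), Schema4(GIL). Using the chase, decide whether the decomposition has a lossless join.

Chase test. Columns are GHIJKL; row i has aⱼ where attribute j ∈ Schemai, else bᵢⱼ.
Initial tableau (one row per fragment):
  row 1: a1 a2 a3 b14 b15 a6
  row 2: a1 a2 a3 a4 a5 b26
  row 3: b31 b32 b33 a4 a5 a6
  row 4: a1 b42 a3 b44 b45 a6
Rows 2 and 3 agree on JK; apply JK→H and equate their H entries.
Rows 1 and 4 agree on L; apply L→H and equate their H entries.
Rows 2 and 3 agree on K; apply K→L and equate their L entries.
Row 2 is now all distinguished symbols — the join is lossless.

Yes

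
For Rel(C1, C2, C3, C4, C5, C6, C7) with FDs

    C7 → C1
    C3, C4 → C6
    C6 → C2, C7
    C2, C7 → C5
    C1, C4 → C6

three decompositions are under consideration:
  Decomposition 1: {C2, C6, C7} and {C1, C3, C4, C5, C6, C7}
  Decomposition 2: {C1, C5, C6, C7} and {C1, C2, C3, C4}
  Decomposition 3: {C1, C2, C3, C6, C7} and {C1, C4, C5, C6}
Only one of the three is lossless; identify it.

Decomposition 1

Decomposition 1: common = {C6, C7}, closure = {C1, C2, C5, C6, C7} → lossless.
Decomposition 2: common = {C1}, closure = {C1} → lossy.
Decomposition 3: common = {C1, C6}, closure = {C1, C2, C5, C6, C7} → lossy.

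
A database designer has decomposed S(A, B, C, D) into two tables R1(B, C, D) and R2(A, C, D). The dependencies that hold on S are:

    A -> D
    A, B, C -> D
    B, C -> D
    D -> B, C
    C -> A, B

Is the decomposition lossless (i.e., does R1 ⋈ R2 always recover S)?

Yes

Common attributes: R1 ∩ R2 = {C, D}.
Closure of {C, D}: D → B, C applies, adding B; C → A, B applies, adding A. So (C, D)⁺ = {A, B, C, D}.
This closure contains every attribute of R1, so R1 ∩ R2 → R1. The join is lossless.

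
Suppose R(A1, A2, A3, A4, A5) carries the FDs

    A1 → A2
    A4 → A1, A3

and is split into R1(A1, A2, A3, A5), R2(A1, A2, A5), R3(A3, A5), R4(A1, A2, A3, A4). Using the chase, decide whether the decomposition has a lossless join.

Chase test. Columns are A1, A2, A3, A4, A5; row i has aⱼ where attribute j ∈ Ri, else bᵢⱼ.
Initial tableau (one row per fragment):
  row 1: a1 a2 a3 b14 a5
  row 2: a1 a2 b23 b24 a5
  row 3: b31 b32 a3 b34 a5
  row 4: a1 a2 a3 a4 b45
No row becomes fully distinguished — the join is lossy.

No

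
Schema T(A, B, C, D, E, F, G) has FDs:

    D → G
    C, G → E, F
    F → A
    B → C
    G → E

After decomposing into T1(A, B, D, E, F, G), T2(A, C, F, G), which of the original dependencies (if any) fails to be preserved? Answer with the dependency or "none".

Check B → C: no single fragment contains all of {B, C}, and the restricted closure of {B} across the fragments never reaches {C}.
D → G is preserved.
C, G → E, F is preserved.
F → A is preserved.
G → E is preserved.

B → C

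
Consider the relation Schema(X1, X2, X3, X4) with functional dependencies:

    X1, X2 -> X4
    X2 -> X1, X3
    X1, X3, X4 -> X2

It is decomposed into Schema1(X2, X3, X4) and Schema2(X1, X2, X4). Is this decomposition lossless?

Common attributes: Schema1 ∩ Schema2 = {X2, X4}.
Closure of {X2, X4}: X2 → X1, X3 applies, adding X1, X3. So (X2, X4)⁺ = {X1, X2, X3, X4}.
This closure contains every attribute of Schema1, so Schema1 ∩ Schema2 → Schema1. The join is lossless.

Yes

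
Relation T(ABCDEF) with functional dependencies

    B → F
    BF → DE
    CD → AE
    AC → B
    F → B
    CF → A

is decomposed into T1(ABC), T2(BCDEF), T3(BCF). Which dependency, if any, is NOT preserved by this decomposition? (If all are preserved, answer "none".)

B → F lies within T2.
BF → DE lies within T2.
CD → AE: restricted closure across fragments reaches AE.
AC → B lies within T1.
F → B lies within T2.
CF → A: restricted closure across fragments reaches A.
Every dependency is enforceable on the fragments, so the decomposition is dependency-preserving.

none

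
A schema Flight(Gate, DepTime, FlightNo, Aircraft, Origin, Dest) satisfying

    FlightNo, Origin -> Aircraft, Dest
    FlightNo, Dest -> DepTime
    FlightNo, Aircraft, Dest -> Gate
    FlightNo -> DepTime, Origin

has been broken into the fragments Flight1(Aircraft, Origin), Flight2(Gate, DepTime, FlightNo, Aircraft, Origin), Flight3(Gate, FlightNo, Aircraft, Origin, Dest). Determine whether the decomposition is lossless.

Chase test. Columns are Gate, DepTime, FlightNo, Aircraft, Origin, Dest; row i has aⱼ where attribute j ∈ Flighti, else bᵢⱼ.
Initial tableau (one row per fragment):
  row 1: b11 b12 b13 a4 a5 b16
  row 2: a1 a2 a3 a4 a5 b26
  row 3: a1 b32 a3 a4 a5 a6
Rows 2 and 3 agree on FlightNo, Origin; apply FlightNo, Origin→Aircraft, Dest and equate their Aircraft, Dest entries.
Rows 2 and 3 agree on FlightNo, Dest; apply FlightNo, Dest→DepTime and equate their DepTime entries.
Row 2 is now all distinguished symbols — the join is lossless.

Yes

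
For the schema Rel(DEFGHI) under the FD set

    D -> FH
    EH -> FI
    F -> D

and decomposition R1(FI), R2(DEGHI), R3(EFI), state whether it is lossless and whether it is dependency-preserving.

lossy and not dependency-preserving

Lossless test (chase): Rows 1 and 3 agree on F; apply F→D and equate their D entries. Rows 1 and 3 agree on D; apply D→FH and equate their FH entries. No row becomes fully distinguished — the join is lossy.
Dependency preservation: the restricted closure of {D} across the fragments never reaches {FH}, so D → FH cannot be enforced without a join — not preserved.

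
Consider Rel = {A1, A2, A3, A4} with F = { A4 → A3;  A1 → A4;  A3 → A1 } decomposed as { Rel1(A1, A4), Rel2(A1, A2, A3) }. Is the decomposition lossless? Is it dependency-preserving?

lossless and dependency-preserving

Lossless test: (A1)⁺ = {A1, A3, A4}, which contains all of one fragment — lossless.
Dependency preservation: A4 → A3 is not contained in any single fragment, but the restricted closure of its left-hand side across the fragments still reaches the right-hand side; the remaining FDs each lie inside some fragment. All dependencies are preserved.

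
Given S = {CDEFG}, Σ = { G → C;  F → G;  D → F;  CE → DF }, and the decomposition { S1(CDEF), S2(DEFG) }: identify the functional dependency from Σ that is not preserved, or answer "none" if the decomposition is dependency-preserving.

G → C

Check G → C: no single fragment contains all of {CG}, and the restricted closure of {G} across the fragments never reaches {C}.
F → G is preserved.
D → F is preserved.
CE → DF is preserved.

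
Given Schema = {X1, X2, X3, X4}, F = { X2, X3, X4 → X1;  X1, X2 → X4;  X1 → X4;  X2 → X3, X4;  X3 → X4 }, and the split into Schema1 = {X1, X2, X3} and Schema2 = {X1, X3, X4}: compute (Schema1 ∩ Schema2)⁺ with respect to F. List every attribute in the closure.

X1, X3, X4

Schema1 ∩ Schema2 = {X1, X3}.
X1 → X4 applies, adding X4
Closure: {X1, X3, X4}.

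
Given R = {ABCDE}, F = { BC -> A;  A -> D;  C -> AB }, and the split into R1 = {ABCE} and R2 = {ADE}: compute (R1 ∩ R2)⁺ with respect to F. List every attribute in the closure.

R1 ∩ R2 = {AE}.
A → D applies, adding D
Closure: {ADE}.

ADE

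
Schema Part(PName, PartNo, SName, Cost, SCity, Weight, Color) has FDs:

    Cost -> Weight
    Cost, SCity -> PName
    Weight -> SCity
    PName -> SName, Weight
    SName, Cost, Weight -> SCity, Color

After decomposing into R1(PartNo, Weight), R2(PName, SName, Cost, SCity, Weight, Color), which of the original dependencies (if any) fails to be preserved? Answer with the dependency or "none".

Cost → Weight lies within R2.
Cost, SCity → PName lies within R2.
Weight → SCity lies within R2.
PName → SName, Weight lies within R2.
SName, Cost, Weight → SCity, Color lies within R2.
Every dependency is enforceable on the fragments, so the decomposition is dependency-preserving.

none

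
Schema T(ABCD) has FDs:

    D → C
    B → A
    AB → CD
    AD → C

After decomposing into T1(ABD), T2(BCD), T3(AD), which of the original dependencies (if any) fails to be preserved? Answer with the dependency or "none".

D → C lies within T2.
B → A lies within T1.
AB → CD: restricted closure across fragments reaches CD.
AD → C: restricted closure across fragments reaches C.
Every dependency is enforceable on the fragments, so the decomposition is dependency-preserving.

none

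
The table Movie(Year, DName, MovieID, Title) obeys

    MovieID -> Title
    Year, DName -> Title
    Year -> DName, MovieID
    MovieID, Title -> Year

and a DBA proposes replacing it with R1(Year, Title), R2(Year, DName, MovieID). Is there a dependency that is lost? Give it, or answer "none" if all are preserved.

MovieID → Title: restricted closure across fragments reaches Title.
Year, DName → Title: restricted closure across fragments reaches Title.
Year → DName, MovieID lies within R2.
MovieID, Title → Year: restricted closure across fragments reaches Year.
Every dependency is enforceable on the fragments, so the decomposition is dependency-preserving.

none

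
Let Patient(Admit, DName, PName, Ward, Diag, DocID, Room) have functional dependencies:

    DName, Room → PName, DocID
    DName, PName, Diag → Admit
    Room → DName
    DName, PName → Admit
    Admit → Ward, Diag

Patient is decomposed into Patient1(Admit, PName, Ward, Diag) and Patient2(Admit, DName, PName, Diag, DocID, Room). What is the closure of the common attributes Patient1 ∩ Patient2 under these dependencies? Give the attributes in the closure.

Admit, PName, Ward, Diag

Patient1 ∩ Patient2 = {Admit, PName, Diag}.
Admit → Ward, Diag applies, adding Ward
Closure: {Admit, PName, Ward, Diag}.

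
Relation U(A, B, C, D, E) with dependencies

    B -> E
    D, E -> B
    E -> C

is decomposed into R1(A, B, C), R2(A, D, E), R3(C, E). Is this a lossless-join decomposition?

No

Chase test. Columns are A, B, C, D, E; row i has aⱼ where attribute j ∈ Ri, else bᵢⱼ.
Initial tableau (one row per fragment):
  row 1: a1 a2 a3 b14 b15
  row 2: a1 b22 b23 a4 a5
  row 3: b31 b32 a3 b34 a5
Rows 2 and 3 agree on E; apply E→C and equate their C entries.
No row becomes fully distinguished — the join is lossy.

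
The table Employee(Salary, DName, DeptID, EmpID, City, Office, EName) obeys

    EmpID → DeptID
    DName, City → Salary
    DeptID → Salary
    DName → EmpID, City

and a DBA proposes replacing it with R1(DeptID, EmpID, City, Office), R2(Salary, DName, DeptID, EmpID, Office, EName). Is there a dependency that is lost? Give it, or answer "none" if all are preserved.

Check DName → EmpID, City: no single fragment contains all of {DName, EmpID, City}, and the restricted closure of {DName} across the fragments never reaches {EmpID, City}.
EmpID → DeptID is preserved.
DName, City → Salary is preserved.
DeptID → Salary is preserved.

DName → EmpID, City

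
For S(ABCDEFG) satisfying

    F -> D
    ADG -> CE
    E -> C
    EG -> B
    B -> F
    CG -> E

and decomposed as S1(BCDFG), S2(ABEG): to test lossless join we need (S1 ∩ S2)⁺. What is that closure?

BDFG

S1 ∩ S2 = {BG}.
B → F applies, adding F
F → D applies, adding D
Closure: {BDFG}.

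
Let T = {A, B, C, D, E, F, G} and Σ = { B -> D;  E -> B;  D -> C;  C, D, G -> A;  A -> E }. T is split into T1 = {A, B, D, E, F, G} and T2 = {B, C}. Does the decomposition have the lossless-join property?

Yes

Common attributes: T1 ∩ T2 = {B}.
Closure of {B}: B → D applies, adding D; D → C applies, adding C. So (B)⁺ = {B, C, D}.
This closure contains every attribute of T2, so T1 ∩ T2 → T2. The join is lossless.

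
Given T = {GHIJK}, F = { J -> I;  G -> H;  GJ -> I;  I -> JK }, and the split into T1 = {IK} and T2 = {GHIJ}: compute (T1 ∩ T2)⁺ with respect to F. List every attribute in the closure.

IJK

T1 ∩ T2 = {I}.
I → JK applies, adding JK
Closure: {IJK}.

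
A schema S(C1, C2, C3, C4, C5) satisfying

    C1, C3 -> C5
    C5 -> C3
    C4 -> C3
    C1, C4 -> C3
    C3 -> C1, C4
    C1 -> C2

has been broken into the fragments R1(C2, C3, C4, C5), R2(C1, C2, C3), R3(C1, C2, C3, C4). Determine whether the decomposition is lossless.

Chase test. Columns are C1, C2, C3, C4, C5; row i has aⱼ where attribute j ∈ Ri, else bᵢⱼ.
Initial tableau (one row per fragment):
  row 1: b11 a2 a3 a4 a5
  row 2: a1 a2 a3 b24 b25
  row 3: a1 a2 a3 a4 b35
Rows 2 and 3 agree on C1, C3; apply C1, C3→C5 and equate their C5 entries.
Rows 1 and 2 agree on C3; apply C3→C1, C4 and equate their C1, C4 entries.
Rows 1 and 2 agree on C1, C3; apply C1, C3→C5 and equate their C5 entries.
Row 1 is now all distinguished symbols — the join is lossless.

Yes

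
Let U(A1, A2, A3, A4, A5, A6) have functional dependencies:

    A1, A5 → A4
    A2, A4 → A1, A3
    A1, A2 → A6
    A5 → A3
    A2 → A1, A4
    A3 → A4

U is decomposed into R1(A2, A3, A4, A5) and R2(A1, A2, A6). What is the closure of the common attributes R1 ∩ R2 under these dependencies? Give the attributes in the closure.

A1, A2, A3, A4, A6

R1 ∩ R2 = {A2}.
A2 → A1, A4 applies, adding A1, A4
A2, A4 → A1, A3 applies, adding A3
A1, A2 → A6 applies, adding A6
Closure: {A1, A2, A3, A4, A6}.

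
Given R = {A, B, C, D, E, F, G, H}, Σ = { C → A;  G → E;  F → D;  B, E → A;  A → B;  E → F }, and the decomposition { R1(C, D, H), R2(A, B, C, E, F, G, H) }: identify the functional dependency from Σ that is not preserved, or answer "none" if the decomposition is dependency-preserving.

F → D

Check F → D: no single fragment contains all of {D, F}, and the restricted closure of {F} across the fragments never reaches {D}.
C → A is preserved.
G → E is preserved.
B, E → A is preserved.
A → B is preserved.
E → F is preserved.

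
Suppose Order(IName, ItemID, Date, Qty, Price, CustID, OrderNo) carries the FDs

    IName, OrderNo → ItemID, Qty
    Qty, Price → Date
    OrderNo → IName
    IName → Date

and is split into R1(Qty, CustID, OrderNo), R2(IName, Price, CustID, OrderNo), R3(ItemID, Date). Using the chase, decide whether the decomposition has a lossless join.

No

Chase test. Columns are IName, ItemID, Date, Qty, Price, CustID, OrderNo; row i has aⱼ where attribute j ∈ Ri, else bᵢⱼ.
Initial tableau (one row per fragment):
  row 1: b11 b12 b13 a4 b15 a6 a7
  row 2: a1 b22 b23 b24 a5 a6 a7
  row 3: b31 a2 a3 b34 b35 b36 b37
Rows 1 and 2 agree on OrderNo; apply OrderNo→IName and equate their IName entries.
Rows 1 and 2 agree on IName; apply IName→Date and equate their Date entries.
Rows 1 and 2 agree on IName, OrderNo; apply IName, OrderNo→ItemID, Qty and equate their ItemID, Qty entries.
No row becomes fully distinguished — the join is lossy.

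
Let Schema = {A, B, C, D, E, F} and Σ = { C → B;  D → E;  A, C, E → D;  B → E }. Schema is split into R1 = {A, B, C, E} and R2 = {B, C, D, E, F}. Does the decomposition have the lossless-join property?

No

Common attributes: R1 ∩ R2 = {B, C, E}.
No dependency enlarges {B, C, E}, so (B, C, E)⁺ = {B, C, E}.
The closure contains neither all of R1 = {A, B, C, E} nor all of R2 = {B, C, D, E, F}, so the common attributes are not a superkey of either fragment. The join is lossy.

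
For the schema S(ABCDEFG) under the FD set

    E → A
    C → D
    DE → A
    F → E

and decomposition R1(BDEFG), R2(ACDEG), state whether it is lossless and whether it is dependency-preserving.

Lossless test: (DEG)⁺ = {ADEG}, which is a superkey of neither fragment — lossy.
Dependency preservation: every FD's attributes lie within a single fragment, so each can be enforced locally — preserved.

lossy but dependency-preserving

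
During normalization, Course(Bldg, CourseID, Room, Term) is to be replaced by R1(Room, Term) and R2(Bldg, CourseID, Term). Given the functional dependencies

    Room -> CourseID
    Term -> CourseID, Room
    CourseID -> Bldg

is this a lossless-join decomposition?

Common attributes: R1 ∩ R2 = {Term}.
Closure of {Term}: Term → CourseID, Room applies, adding CourseID, Room; CourseID → Bldg applies, adding Bldg. So (Term)⁺ = {Bldg, CourseID, Room, Term}.
This closure contains every attribute of R1, so R1 ∩ R2 → R1. The join is lossless.

Yes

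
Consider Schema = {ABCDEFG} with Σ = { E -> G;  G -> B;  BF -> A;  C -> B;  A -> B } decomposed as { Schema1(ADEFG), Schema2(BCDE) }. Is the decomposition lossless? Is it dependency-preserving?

Lossless test: (DE)⁺ = {BDEG}, which is a superkey of neither fragment — lossy.
Dependency preservation: the restricted closure of {G} across the fragments never reaches {B}, so G → B cannot be enforced without a join — not preserved.

lossy and not dependency-preserving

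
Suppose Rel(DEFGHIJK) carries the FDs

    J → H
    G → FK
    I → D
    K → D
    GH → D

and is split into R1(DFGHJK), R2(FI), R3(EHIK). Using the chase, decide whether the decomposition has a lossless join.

No

Chase test. Columns are DEFGHIJK; row i has aⱼ where attribute j ∈ Ri, else bᵢⱼ.
Initial tableau (one row per fragment):
  row 1: a1 b12 a3 a4 a5 b16 a7 a8
  row 2: b21 b22 a3 b24 b25 a6 b27 b28
  row 3: b31 a2 b33 b34 a5 a6 b37 a8
Rows 2 and 3 agree on I; apply I→D and equate their D entries.
Rows 1 and 3 agree on K; apply K→D and equate their D entries.
No row becomes fully distinguished — the join is lossy.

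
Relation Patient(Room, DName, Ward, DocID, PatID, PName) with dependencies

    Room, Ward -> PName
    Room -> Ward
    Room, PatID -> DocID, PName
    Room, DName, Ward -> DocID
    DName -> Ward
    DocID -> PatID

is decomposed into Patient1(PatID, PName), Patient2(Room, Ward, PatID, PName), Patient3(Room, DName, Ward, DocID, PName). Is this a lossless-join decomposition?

Chase test. Columns are Room, DName, Ward, DocID, PatID, PName; row i has aⱼ where attribute j ∈ Patienti, else bᵢⱼ.
Initial tableau (one row per fragment):
  row 1: b11 b12 b13 b14 a5 a6
  row 2: a1 b22 a3 b24 a5 a6
  row 3: a1 a2 a3 a4 b35 a6
No row becomes fully distinguished — the join is lossy.

No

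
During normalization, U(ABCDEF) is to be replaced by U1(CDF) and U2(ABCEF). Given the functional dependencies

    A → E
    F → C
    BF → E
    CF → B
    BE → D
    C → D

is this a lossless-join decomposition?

Common attributes: U1 ∩ U2 = {CF}.
Closure of {CF}: CF → B applies, adding B; C → D applies, adding D; BF → E applies, adding E. So (CF)⁺ = {BCDEF}.
This closure contains every attribute of U1, so U1 ∩ U2 → U1. The join is lossless.

Yes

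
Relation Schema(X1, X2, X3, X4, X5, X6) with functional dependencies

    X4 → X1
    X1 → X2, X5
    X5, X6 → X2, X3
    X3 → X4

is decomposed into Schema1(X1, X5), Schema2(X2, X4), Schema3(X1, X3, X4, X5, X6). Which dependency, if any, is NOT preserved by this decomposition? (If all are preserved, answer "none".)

Check X1 → X2, X5: no single fragment contains all of {X1, X2, X5}, and the restricted closure of {X1} across the fragments never reaches {X2, X5}.
X4 → X1 is preserved.
X5, X6 → X2, X3 is preserved.
X3 → X4 is preserved.

X1 → X2, X5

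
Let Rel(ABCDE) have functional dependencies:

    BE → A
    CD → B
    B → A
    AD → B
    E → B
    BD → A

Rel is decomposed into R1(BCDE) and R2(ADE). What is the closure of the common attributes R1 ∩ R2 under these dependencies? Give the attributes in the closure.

R1 ∩ R2 = {DE}.
E → B applies, adding B
BD → A applies, adding A
Closure: {ABDE}.

ABDE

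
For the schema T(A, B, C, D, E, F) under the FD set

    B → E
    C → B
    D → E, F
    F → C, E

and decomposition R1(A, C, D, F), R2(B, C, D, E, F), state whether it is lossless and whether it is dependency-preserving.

lossless and dependency-preserving

Lossless test: (C, D, F)⁺ = {B, C, D, E, F}, which contains all of one fragment — lossless.
Dependency preservation: every FD's attributes lie within a single fragment, so each can be enforced locally — preserved.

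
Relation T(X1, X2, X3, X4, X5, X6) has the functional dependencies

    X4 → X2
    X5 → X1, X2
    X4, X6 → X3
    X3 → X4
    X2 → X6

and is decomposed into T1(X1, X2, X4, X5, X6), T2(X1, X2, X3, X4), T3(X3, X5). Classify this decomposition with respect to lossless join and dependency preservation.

lossless and dependency-preserving

Lossless test (chase): Rows 1 and 3 agree on X5; apply X5→X1, X2 and equate their X1, X2 entries. Rows 2 and 3 agree on X3; apply X3→X4 and equate their X4 entries. Rows 1 and 2 agree on X2; apply X2→X6 and equate their X6 entries. Rows 1 and 3 agree on X2; apply X2→X6 and equate their X6 entries. Rows 1 and 2 agree on X4, X6; apply X4, X6→X3 and equate their X3 entries. Row 1 is now all distinguished symbols — the join is lossless.
Dependency preservation: X4, X6 → X3 is not contained in any single fragment, but the restricted closure of its left-hand side across the fragments still reaches the right-hand side; the remaining FDs each lie inside some fragment. All dependencies are preserved.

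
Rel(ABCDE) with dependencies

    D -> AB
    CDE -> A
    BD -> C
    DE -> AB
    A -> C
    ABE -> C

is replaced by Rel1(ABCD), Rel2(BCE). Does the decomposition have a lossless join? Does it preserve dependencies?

Lossless test: (BC)⁺ = {BC}, which is a superkey of neither fragment — lossy.
Dependency preservation: CDE → A; DE → AB; ABE → C are not contained in any single fragment, but the restricted closure of each left-hand side across the fragments still reaches the right-hand side; the remaining FDs each lie inside some fragment. All dependencies are preserved.

lossy but dependency-preserving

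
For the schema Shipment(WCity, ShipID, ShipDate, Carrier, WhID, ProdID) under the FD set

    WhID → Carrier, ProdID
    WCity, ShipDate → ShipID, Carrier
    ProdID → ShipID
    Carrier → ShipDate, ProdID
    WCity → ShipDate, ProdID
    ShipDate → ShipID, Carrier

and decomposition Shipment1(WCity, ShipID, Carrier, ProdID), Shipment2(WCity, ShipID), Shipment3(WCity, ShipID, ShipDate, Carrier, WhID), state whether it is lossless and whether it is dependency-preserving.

Lossless test (chase): Rows 1 and 3 agree on Carrier; apply Carrier→ShipDate, ProdID and equate their ShipDate, ProdID entries. Rows 1 and 2 agree on WCity; apply WCity→ShipDate, ProdID and equate their ShipDate, ProdID entries. Rows 1 and 2 agree on ShipDate; apply ShipDate→ShipID, Carrier and equate their ShipID, Carrier entries. Row 3 is now all distinguished symbols — the join is lossless.
Dependency preservation: WhID → Carrier, ProdID; Carrier → ShipDate, ProdID; WCity → ShipDate, ProdID are not contained in any single fragment, but the restricted closure of each left-hand side across the fragments still reaches the right-hand side; the remaining FDs each lie inside some fragment. All dependencies are preserved.

lossless and dependency-preserving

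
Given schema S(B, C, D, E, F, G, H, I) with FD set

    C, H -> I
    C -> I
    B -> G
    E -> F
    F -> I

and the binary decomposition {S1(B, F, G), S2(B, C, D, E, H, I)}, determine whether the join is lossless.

Common attributes: S1 ∩ S2 = {B}.
Closure of {B}: B → G applies, adding G. So (B)⁺ = {B, G}.
The closure contains neither all of S1 = {B, F, G} nor all of S2 = {B, C, D, E, H, I}, so the common attributes are not a superkey of either fragment. The join is lossy.

No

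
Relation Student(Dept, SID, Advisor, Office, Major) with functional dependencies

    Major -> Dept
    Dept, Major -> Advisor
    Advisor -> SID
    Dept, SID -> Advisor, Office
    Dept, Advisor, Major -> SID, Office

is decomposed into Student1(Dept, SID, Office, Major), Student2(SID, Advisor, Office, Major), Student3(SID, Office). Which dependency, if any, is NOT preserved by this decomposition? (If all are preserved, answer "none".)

Dept, SID -> Advisor, Office

Check Dept, SID → Advisor, Office: no single fragment contains all of {Dept, SID, Advisor, Office}, and the restricted closure of {Dept, SID} across the fragments never reaches {Advisor, Office}.
Major → Dept is preserved.
Dept, Major → Advisor is preserved.
Advisor → SID is preserved.
Dept, Advisor, Major → SID, Office is preserved.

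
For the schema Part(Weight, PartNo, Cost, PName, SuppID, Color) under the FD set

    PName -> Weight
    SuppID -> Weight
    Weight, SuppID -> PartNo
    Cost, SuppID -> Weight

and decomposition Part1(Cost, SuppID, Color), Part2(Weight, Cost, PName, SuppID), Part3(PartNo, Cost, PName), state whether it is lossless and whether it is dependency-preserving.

Lossless test (chase): Rows 2 and 3 agree on PName; apply PName→Weight and equate their Weight entries. Rows 1 and 2 agree on SuppID; apply SuppID→Weight and equate their Weight entries. Rows 1 and 2 agree on Weight, SuppID; apply Weight, SuppID→PartNo and equate their PartNo entries. No row becomes fully distinguished — the join is lossy.
Dependency preservation: the restricted closure of {Weight, SuppID} across the fragments never reaches {PartNo}, so Weight, SuppID → PartNo cannot be enforced without a join — not preserved.

lossy and not dependency-preserving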